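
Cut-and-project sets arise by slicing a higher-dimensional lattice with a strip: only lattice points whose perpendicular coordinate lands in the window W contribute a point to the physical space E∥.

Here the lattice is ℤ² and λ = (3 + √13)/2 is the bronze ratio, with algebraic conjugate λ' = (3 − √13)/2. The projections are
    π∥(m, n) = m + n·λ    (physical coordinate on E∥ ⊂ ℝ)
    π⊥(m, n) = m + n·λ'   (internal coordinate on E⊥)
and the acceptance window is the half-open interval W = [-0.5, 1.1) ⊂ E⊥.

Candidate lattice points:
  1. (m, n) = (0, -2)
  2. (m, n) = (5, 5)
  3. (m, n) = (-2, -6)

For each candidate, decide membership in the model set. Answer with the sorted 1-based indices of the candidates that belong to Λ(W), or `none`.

Numerically λ ≈ 3.302776 and λ' = −1/λ ≈ -0.302776.
#1 (0,-2): internal coord 0 + (-2)·λ' = +0.605551; +0.605551 ∈ [-0.5, 1.1) → IN Λ
#2 (5,5): internal coord 5 + (5)·λ' = +3.486122; +3.486122 ∉ [-0.5, 1.1) → out
#3 (-2,-6): internal coord -2 + (-6)·λ' = -0.183346; -0.183346 ∈ [-0.5, 1.1) → IN Λ

1, 3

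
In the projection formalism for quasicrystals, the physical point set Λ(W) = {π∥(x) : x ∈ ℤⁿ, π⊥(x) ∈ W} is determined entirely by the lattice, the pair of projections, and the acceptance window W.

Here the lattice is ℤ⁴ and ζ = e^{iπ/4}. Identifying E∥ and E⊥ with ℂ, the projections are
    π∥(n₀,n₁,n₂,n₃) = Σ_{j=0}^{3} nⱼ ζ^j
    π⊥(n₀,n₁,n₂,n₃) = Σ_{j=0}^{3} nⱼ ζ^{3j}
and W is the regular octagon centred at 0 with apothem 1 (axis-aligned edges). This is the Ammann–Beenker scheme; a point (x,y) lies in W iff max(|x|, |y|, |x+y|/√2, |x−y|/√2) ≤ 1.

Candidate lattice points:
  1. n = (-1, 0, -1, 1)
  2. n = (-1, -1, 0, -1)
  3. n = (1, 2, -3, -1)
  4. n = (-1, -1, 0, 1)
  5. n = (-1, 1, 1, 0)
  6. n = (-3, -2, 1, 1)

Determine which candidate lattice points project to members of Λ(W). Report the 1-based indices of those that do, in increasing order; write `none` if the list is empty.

π⊥(n) = n₀ + n₁ζ³ + n₂ζ⁶ + n₃ζ⁹ where ζ = e^{iπ/4}.
#1 (-1, 0, -1, 1): internal (-0.292893, 1.707107); octagon support 1.707107 vs apothem 1 → ∉ W
#2 (-1, -1, 0, -1): internal (-1.000000, -1.414214); octagon support 1.707107 vs apothem 1 → ∉ W
#3 (1, 2, -3, -1): internal (-1.121320, 3.707107); octagon support 3.707107 vs apothem 1 → ∉ W
#4 (-1, -1, 0, 1): internal (0.414214, 0.000000); octagon support 0.414214 vs apothem 1 → ∈ W
#5 (-1, 1, 1, 0): internal (-1.707107, -0.292893); octagon support 1.707107 vs apothem 1 → ∉ W
#6 (-3, -2, 1, 1): internal (-0.878680, -1.707107); octagon support 1.828427 vs apothem 1 → ∉ W

4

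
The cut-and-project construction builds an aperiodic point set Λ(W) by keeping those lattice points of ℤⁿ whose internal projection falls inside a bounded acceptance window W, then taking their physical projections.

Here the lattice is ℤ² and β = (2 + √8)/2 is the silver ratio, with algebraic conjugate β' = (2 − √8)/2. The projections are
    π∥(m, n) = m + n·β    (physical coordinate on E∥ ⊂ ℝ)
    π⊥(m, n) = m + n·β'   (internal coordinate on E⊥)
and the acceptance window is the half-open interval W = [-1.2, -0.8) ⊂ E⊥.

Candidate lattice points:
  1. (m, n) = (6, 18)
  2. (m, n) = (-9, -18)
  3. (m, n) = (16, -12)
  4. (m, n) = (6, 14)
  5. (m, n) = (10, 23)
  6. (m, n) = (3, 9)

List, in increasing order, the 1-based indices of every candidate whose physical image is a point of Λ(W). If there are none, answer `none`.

none

Compute β' = (2−√8)/2 = -0.414214, so π⊥(m,n) = m -0.414214·n.
candidate 1: (m,n)=(6,18) → π∥ = 6+18·β ≈ 49.455844, π⊥ = 6+18·β' ≈ -1.455844 ∉ [-1.2, -0.8) ⇒ out
candidate 2: (m,n)=(-9,-18) → π∥ = -9-18·β ≈ -52.455844, π⊥ = -9-18·β' ≈ -1.544156 ∉ [-1.2, -0.8) ⇒ out
candidate 3: (m,n)=(16,-12) → π∥ = 16-12·β ≈ -12.970563, π⊥ = 16-12·β' ≈ 20.970563 ∉ [-1.2, -0.8) ⇒ out
candidate 4: (m,n)=(6,14) → π∥ = 6+14·β ≈ 39.798990, π⊥ = 6+14·β' ≈ 0.201010 ∉ [-1.2, -0.8) ⇒ out
candidate 5: (m,n)=(10,23) → π∥ = 10+23·β ≈ 65.526912, π⊥ = 10+23·β' ≈ 0.473088 ∉ [-1.2, -0.8) ⇒ out
candidate 6: (m,n)=(3,9) → π∥ = 3+9·β ≈ 24.727922, π⊥ = 3+9·β' ≈ -0.727922 ∉ [-1.2, -0.8) ⇒ out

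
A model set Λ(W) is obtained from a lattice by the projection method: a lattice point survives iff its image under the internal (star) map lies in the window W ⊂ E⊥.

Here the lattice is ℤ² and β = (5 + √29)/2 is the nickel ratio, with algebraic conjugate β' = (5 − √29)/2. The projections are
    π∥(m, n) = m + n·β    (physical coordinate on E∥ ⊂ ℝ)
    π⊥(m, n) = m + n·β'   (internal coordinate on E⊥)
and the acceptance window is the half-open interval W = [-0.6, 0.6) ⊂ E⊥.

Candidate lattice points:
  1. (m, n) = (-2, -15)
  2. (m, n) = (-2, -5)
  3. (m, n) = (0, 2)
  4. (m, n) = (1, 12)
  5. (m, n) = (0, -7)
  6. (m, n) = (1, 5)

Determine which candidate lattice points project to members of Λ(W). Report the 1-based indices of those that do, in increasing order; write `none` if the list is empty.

3, 6

β' = (5−√29)/2 ≈ -0.1926.
candidate 1: (m,n)=(-2,-15) → π∥ = -2-15·β ≈ -79.8887, π⊥ = -2-15·β' ≈ 0.8887 ∉ [-0.6, 0.6) ⇒ out
candidate 2: (m,n)=(-2,-5) → π∥ = -2-5·β ≈ -27.9629, π⊥ = -2-5·β' ≈ -1.0371 ∉ [-0.6, 0.6) ⇒ out
candidate 3: (m,n)=(0,2) → π∥ = 0+2·β ≈ 10.3852, π⊥ = 0+2·β' ≈ -0.3852 ∈ [-0.6, 0.6) ⇒ IN Λ
candidate 4: (m,n)=(1,12) → π∥ = 1+12·β ≈ 63.3110, π⊥ = 1+12·β' ≈ -1.3110 ∉ [-0.6, 0.6) ⇒ out
candidate 5: (m,n)=(0,-7) → π∥ = 0-7·β ≈ -36.3481, π⊥ = 0-7·β' ≈ 1.3481 ∉ [-0.6, 0.6) ⇒ out
candidate 6: (m,n)=(1,5) → π∥ = 1+5·β ≈ 26.9629, π⊥ = 1+5·β' ≈ 0.0371 ∈ [-0.6, 0.6) ⇒ IN Λ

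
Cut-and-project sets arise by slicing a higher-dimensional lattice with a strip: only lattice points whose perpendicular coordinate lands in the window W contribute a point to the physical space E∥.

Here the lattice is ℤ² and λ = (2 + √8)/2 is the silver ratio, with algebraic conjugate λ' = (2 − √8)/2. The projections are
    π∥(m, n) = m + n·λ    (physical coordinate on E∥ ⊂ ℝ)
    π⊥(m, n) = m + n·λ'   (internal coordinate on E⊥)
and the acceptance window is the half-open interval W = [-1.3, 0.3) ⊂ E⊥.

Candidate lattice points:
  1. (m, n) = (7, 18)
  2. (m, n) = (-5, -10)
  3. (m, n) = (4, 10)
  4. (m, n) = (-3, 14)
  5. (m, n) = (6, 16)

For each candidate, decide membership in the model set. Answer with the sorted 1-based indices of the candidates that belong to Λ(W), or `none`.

Numerically λ ≈ 2.4142 and λ' = −1/λ ≈ -0.4142.
#1 (7,18): internal coord 7 + (18)·λ' = -0.4558; -0.4558 ∈ [-1.3, 0.3) → IN Λ
#2 (-5,-10): internal coord -5 + (-10)·λ' = -0.8579; -0.8579 ∈ [-1.3, 0.3) → IN Λ
#3 (4,10): internal coord 4 + (10)·λ' = -0.1421; -0.1421 ∈ [-1.3, 0.3) → IN Λ
#4 (-3,14): internal coord -3 + (14)·λ' = -8.7990; -8.7990 ∉ [-1.3, 0.3) → out
#5 (6,16): internal coord 6 + (16)·λ' = -0.6274; -0.6274 ∈ [-1.3, 0.3) → IN Λ

1, 2, 3, 5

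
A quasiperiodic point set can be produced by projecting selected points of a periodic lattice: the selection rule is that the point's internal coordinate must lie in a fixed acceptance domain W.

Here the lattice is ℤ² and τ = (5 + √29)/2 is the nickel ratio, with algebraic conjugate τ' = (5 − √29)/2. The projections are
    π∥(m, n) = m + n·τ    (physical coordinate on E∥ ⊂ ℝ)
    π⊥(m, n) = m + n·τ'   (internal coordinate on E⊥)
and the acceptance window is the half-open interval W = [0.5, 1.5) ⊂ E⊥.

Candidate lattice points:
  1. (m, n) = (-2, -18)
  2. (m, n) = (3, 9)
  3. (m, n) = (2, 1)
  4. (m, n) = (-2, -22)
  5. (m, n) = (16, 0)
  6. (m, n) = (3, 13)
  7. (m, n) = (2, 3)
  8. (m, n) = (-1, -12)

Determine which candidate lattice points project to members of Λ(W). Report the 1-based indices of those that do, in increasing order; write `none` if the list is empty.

Numerically τ ≈ 5.19258 and τ' = −1/τ ≈ -0.19258.
candidate 1: (m,n)=(-2,-18) → π∥ = -2-18·τ ≈ -95.46648, π⊥ = -2-18·τ' ≈ 1.46648 ∈ [0.5, 1.5) ⇒ IN Λ
candidate 2: (m,n)=(3,9) → π∥ = 3+9·τ ≈ 49.73324, π⊥ = 3+9·τ' ≈ 1.26676 ∈ [0.5, 1.5) ⇒ IN Λ
candidate 3: (m,n)=(2,1) → π∥ = 2+1·τ ≈ 7.19258, π⊥ = 2+1·τ' ≈ 1.80742 ∉ [0.5, 1.5) ⇒ out
candidate 4: (m,n)=(-2,-22) → π∥ = -2-22·τ ≈ -116.23681, π⊥ = -2-22·τ' ≈ 2.23681 ∉ [0.5, 1.5) ⇒ out
candidate 5: (m,n)=(16,0) → π∥ = 16+0·τ ≈ 16.00000, π⊥ = 16+0·τ' ≈ 16.00000 ∉ [0.5, 1.5) ⇒ out
candidate 6: (m,n)=(3,13) → π∥ = 3+13·τ ≈ 70.50357, π⊥ = 3+13·τ' ≈ 0.49643 ∉ [0.5, 1.5) ⇒ out
candidate 7: (m,n)=(2,3) → π∥ = 2+3·τ ≈ 17.57775, π⊥ = 2+3·τ' ≈ 1.42225 ∈ [0.5, 1.5) ⇒ IN Λ
candidate 8: (m,n)=(-1,-12) → π∥ = -1-12·τ ≈ -63.31099, π⊥ = -1-12·τ' ≈ 1.31099 ∈ [0.5, 1.5) ⇒ IN Λ

1, 2, 7, 8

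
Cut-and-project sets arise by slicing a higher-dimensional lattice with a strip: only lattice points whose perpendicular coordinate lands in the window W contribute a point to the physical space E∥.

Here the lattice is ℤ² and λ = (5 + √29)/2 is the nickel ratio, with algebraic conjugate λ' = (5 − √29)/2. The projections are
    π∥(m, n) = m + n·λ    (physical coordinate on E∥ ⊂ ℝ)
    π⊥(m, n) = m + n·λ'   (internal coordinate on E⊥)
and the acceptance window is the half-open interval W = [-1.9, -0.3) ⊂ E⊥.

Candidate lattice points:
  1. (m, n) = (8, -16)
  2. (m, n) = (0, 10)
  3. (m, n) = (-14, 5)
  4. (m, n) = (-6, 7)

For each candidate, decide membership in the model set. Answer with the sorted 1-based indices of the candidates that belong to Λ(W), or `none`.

Numerically λ ≈ 5.192582 and λ' = −1/λ ≈ -0.192582.
candidate 1: (m,n)=(8,-16) → π∥ = 8-16·λ ≈ -75.081318, π⊥ = 8-16·λ' ≈ 11.081318 ∉ [-1.9, -0.3) ⇒ out
candidate 2: (m,n)=(0,10) → π∥ = 0+10·λ ≈ 51.925824, π⊥ = 0+10·λ' ≈ -1.925824 ∉ [-1.9, -0.3) ⇒ out
candidate 3: (m,n)=(-14,5) → π∥ = -14+5·λ ≈ 11.962912, π⊥ = -14+5·λ' ≈ -14.962912 ∉ [-1.9, -0.3) ⇒ out
candidate 4: (m,n)=(-6,7) → π∥ = -6+7·λ ≈ 30.348077, π⊥ = -6+7·λ' ≈ -7.348077 ∉ [-1.9, -0.3) ⇒ out

none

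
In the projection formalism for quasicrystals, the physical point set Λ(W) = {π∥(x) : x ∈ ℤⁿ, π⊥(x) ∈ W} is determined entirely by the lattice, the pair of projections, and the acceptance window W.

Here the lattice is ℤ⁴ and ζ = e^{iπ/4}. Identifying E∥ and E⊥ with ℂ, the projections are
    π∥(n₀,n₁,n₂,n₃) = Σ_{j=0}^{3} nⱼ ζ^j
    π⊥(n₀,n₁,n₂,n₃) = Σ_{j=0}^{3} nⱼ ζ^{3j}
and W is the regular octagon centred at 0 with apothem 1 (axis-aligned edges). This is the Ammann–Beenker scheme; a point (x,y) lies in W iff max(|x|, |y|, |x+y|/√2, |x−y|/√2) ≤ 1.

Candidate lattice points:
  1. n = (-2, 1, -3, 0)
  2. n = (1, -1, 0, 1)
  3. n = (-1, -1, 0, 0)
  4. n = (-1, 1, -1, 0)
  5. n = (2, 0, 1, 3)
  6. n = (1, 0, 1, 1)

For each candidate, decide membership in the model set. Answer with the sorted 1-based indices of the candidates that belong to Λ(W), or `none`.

3

Internal map: ζ^{3j} for j=0..3 gives (1,0), (−√2/2,√2/2), (0,−1), (√2/2,√2/2).
#1 (-2, 1, -3, 0): internal (-2.7071, 3.7071); octagon support 4.5355 vs apothem 1 → ∉ W
#2 (1, -1, 0, 1): internal (2.4142, 0.0000); octagon support 2.4142 vs apothem 1 → ∉ W
#3 (-1, -1, 0, 0): internal (-0.2929, -0.7071); octagon support 0.7071 vs apothem 1 → ∈ W
#4 (-1, 1, -1, 0): internal (-1.7071, 1.7071); octagon support 2.4142 vs apothem 1 → ∉ W
#5 (2, 0, 1, 3): internal (4.1213, 1.1213); octagon support 4.1213 vs apothem 1 → ∉ W
#6 (1, 0, 1, 1): internal (1.7071, -0.2929); octagon support 1.7071 vs apothem 1 → ∉ W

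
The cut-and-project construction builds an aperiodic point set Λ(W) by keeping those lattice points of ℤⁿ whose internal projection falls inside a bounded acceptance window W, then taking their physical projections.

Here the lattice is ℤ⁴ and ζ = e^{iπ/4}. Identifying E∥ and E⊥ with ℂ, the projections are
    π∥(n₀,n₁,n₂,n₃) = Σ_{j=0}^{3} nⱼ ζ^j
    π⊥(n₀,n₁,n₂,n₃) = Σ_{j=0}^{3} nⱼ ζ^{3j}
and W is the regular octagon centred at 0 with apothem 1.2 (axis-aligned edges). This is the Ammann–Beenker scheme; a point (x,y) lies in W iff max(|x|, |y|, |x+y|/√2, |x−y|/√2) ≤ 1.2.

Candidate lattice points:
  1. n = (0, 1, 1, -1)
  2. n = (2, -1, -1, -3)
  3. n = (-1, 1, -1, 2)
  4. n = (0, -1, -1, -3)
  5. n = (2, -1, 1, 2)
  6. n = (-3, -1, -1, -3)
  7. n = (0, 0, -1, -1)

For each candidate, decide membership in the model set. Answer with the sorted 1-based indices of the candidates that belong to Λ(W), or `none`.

Internal map: ζ^{3j} for j=0..3 gives (1,0), (−√2/2,√2/2), (0,−1), (√2/2,√2/2).
candidate 1: n = (0, 1, 1, -1) → π⊥ ≈ (-1.414214, -1.000000); max(|x|,|y|,|x±y|/√2) = 1.707107 > 1.2 ⇒ ∉ W
candidate 2: n = (2, -1, -1, -3) → π⊥ ≈ (+0.585786, -1.828427); max(|x|,|y|,|x±y|/√2) = 1.828427 > 1.2 ⇒ ∉ W
candidate 3: n = (-1, 1, -1, 2) → π⊥ ≈ (-0.292893, +3.121320); max(|x|,|y|,|x±y|/√2) = 3.121320 > 1.2 ⇒ ∉ W
candidate 4: n = (0, -1, -1, -3) → π⊥ ≈ (-1.414214, -1.828427); max(|x|,|y|,|x±y|/√2) = 2.292893 > 1.2 ⇒ ∉ W
candidate 5: n = (2, -1, 1, 2) → π⊥ ≈ (+4.121320, -0.292893); max(|x|,|y|,|x±y|/√2) = 4.121320 > 1.2 ⇒ ∉ W
candidate 6: n = (-3, -1, -1, -3) → π⊥ ≈ (-4.414214, -1.828427); max(|x|,|y|,|x±y|/√2) = 4.414214 > 1.2 ⇒ ∉ W
candidate 7: n = (0, 0, -1, -1) → π⊥ ≈ (-0.707107, +0.292893); max(|x|,|y|,|x±y|/√2) = 0.707107 ≤ 1.2 ⇒ ∈ W

7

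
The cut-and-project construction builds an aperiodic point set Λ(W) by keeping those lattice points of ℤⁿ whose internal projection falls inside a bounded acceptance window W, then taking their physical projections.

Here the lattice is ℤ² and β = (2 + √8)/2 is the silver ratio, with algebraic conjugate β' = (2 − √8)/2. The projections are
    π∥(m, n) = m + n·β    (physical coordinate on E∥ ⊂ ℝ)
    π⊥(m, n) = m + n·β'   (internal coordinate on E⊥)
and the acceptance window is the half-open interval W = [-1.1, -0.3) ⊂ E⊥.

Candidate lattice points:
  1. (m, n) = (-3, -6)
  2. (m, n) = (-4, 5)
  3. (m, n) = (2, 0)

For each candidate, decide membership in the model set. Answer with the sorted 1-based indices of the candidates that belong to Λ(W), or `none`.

1

β' = (2−√8)/2 ≈ -0.4142.
#1 (-3,-6): internal coord -3 + (-6)·β' = -0.5147; -0.5147 ∈ [-1.1, -0.3) → IN Λ
#2 (-4,5): internal coord -4 + (5)·β' = -6.0711; -6.0711 ∉ [-1.1, -0.3) → out
#3 (2,0): internal coord 2 + (0)·β' = +2.0000; +2.0000 ∉ [-1.1, -0.3) → out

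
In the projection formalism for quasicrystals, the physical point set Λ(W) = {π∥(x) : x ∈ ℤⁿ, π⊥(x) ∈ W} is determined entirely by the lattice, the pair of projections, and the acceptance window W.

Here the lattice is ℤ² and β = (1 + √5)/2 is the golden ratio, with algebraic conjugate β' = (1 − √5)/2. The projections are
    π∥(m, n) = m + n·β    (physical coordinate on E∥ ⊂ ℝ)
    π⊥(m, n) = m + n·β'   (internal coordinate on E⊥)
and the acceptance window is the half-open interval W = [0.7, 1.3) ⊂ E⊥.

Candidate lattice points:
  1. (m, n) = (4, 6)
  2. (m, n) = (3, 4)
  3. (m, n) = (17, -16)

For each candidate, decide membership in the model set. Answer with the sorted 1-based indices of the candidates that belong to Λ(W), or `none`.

none

β' = (1−√5)/2 ≈ -0.61803.
candidate 1: (m,n)=(4,6) → π∥ = 4+6·β ≈ 13.70820, π⊥ = 4+6·β' ≈ 0.29180 ∉ [0.7, 1.3) ⇒ out
candidate 2: (m,n)=(3,4) → π∥ = 3+4·β ≈ 9.47214, π⊥ = 3+4·β' ≈ 0.52786 ∉ [0.7, 1.3) ⇒ out
candidate 3: (m,n)=(17,-16) → π∥ = 17-16·β ≈ -8.88854, π⊥ = 17-16·β' ≈ 26.88854 ∉ [0.7, 1.3) ⇒ out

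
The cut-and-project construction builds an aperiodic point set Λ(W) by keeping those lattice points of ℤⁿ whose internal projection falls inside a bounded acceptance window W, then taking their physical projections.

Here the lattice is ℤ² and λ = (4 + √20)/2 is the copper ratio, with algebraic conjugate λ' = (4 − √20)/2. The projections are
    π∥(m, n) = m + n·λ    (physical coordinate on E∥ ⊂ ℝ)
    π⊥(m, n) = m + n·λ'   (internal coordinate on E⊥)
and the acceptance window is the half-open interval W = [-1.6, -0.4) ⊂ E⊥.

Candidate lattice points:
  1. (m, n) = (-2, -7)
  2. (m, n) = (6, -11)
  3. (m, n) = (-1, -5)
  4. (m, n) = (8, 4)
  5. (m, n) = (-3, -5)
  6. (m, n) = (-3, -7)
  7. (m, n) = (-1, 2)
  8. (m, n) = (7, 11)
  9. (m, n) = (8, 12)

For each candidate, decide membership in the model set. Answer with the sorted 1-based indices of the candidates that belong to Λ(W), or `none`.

6, 7

Numerically λ ≈ 4.2361 and λ' = −1/λ ≈ -0.2361.
#1 (-2,-7): internal coord -2 + (-7)·λ' = -0.3475; -0.3475 ∉ [-1.6, -0.4) → out
#2 (6,-11): internal coord 6 + (-11)·λ' = +8.5967; +8.5967 ∉ [-1.6, -0.4) → out
#3 (-1,-5): internal coord -1 + (-5)·λ' = +0.1803; +0.1803 ∉ [-1.6, -0.4) → out
#4 (8,4): internal coord 8 + (4)·λ' = +7.0557; +7.0557 ∉ [-1.6, -0.4) → out
#5 (-3,-5): internal coord -3 + (-5)·λ' = -1.8197; -1.8197 ∉ [-1.6, -0.4) → out
#6 (-3,-7): internal coord -3 + (-7)·λ' = -1.3475; -1.3475 ∈ [-1.6, -0.4) → IN Λ
#7 (-1,2): internal coord -1 + (2)·λ' = -1.4721; -1.4721 ∈ [-1.6, -0.4) → IN Λ
#8 (7,11): internal coord 7 + (11)·λ' = +4.4033; +4.4033 ∉ [-1.6, -0.4) → out
#9 (8,12): internal coord 8 + (12)·λ' = +5.1672; +5.1672 ∉ [-1.6, -0.4) → out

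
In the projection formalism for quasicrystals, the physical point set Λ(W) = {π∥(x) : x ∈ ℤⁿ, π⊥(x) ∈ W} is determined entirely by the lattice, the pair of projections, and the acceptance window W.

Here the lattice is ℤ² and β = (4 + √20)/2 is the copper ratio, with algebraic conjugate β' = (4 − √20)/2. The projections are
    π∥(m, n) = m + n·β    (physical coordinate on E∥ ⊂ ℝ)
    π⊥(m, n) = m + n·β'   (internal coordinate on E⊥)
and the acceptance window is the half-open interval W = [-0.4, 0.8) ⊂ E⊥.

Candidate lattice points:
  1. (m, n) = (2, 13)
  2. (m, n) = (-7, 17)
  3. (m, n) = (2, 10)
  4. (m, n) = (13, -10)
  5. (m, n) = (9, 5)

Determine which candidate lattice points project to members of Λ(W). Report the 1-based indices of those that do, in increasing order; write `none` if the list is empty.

3

Numerically β ≈ 4.236068 and β' = −1/β ≈ -0.236068.
candidate 1: (m,n)=(2,13) → π∥ = 2+13·β ≈ 57.068884, π⊥ = 2+13·β' ≈ -1.068884 ∉ [-0.4, 0.8) ⇒ out
candidate 2: (m,n)=(-7,17) → π∥ = -7+17·β ≈ 65.013156, π⊥ = -7+17·β' ≈ -11.013156 ∉ [-0.4, 0.8) ⇒ out
candidate 3: (m,n)=(2,10) → π∥ = 2+10·β ≈ 44.360680, π⊥ = 2+10·β' ≈ -0.360680 ∈ [-0.4, 0.8) ⇒ IN Λ
candidate 4: (m,n)=(13,-10) → π∥ = 13-10·β ≈ -29.360680, π⊥ = 13-10·β' ≈ 15.360680 ∉ [-0.4, 0.8) ⇒ out
candidate 5: (m,n)=(9,5) → π∥ = 9+5·β ≈ 30.180340, π⊥ = 9+5·β' ≈ 7.819660 ∉ [-0.4, 0.8) ⇒ out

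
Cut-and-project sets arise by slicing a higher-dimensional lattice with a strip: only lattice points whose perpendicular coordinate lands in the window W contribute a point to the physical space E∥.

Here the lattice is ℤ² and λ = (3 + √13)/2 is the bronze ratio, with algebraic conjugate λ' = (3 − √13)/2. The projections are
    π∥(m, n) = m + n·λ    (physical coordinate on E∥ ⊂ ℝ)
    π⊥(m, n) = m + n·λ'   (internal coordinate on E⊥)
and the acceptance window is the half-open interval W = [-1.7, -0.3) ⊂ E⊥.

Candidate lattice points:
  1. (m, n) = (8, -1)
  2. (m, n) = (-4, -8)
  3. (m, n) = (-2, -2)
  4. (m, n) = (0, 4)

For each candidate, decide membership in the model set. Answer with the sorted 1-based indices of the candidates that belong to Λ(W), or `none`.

2, 3, 4

Compute λ' = (3−√13)/2 = -0.3028, so π⊥(m,n) = m -0.3028·n.
candidate 1: (m,n)=(8,-1) → π∥ = 8-1·λ ≈ 4.6972, π⊥ = 8-1·λ' ≈ 8.3028 ∉ [-1.7, -0.3) ⇒ out
candidate 2: (m,n)=(-4,-8) → π∥ = -4-8·λ ≈ -30.4222, π⊥ = -4-8·λ' ≈ -1.5778 ∈ [-1.7, -0.3) ⇒ IN Λ
candidate 3: (m,n)=(-2,-2) → π∥ = -2-2·λ ≈ -8.6056, π⊥ = -2-2·λ' ≈ -1.3944 ∈ [-1.7, -0.3) ⇒ IN Λ
candidate 4: (m,n)=(0,4) → π∥ = 0+4·λ ≈ 13.2111, π⊥ = 0+4·λ' ≈ -1.2111 ∈ [-1.7, -0.3) ⇒ IN Λ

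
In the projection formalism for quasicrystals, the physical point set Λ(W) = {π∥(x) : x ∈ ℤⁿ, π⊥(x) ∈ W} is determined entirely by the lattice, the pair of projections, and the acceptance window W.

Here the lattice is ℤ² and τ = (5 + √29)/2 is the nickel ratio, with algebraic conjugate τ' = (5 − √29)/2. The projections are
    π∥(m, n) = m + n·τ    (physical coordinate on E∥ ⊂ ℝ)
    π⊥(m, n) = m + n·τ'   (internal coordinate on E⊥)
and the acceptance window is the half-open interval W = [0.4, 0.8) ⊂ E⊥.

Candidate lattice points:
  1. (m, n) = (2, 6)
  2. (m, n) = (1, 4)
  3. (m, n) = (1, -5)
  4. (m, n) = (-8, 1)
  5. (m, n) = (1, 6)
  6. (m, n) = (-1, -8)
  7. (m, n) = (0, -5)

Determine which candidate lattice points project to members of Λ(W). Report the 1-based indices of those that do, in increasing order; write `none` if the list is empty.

6

Compute τ' = (5−√29)/2 = -0.1926, so π⊥(m,n) = m -0.1926·n.
[1] lift (2,6): star map gives 0.8445; window check 0.4 ≤ 0.8445 < 0.8 is false → out
[2] lift (1,4): star map gives 0.2297; window check 0.4 ≤ 0.2297 < 0.8 is false → out
[3] lift (1,-5): star map gives 1.9629; window check 0.4 ≤ 1.9629 < 0.8 is false → out
[4] lift (-8,1): star map gives -8.1926; window check 0.4 ≤ -8.1926 < 0.8 is false → out
[5] lift (1,6): star map gives -0.1555; window check 0.4 ≤ -0.1555 < 0.8 is false → out
[6] lift (-1,-8): star map gives 0.5407; window check 0.4 ≤ 0.5407 < 0.8 is true → IN Λ
[7] lift (0,-5): star map gives 0.9629; window check 0.4 ≤ 0.9629 < 0.8 is false → out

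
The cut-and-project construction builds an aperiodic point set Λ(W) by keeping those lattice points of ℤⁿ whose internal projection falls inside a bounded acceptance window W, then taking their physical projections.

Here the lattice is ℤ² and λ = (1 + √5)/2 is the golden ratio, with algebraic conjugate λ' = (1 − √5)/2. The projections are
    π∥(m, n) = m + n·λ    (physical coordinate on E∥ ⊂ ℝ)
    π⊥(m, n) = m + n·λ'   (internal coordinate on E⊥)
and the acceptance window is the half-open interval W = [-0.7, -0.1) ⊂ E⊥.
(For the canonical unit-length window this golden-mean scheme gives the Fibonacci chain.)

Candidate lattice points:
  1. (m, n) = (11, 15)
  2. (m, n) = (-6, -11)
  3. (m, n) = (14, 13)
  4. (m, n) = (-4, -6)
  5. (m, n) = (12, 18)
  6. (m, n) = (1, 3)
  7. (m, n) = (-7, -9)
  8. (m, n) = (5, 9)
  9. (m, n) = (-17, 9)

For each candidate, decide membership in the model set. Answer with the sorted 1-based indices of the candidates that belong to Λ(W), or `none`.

4, 8

λ' = (1−√5)/2 ≈ -0.618034.
[1] lift (11,15): star map gives 1.729490; window check -0.7 ≤ 1.729490 < -0.1 is false → out
[2] lift (-6,-11): star map gives 0.798374; window check -0.7 ≤ 0.798374 < -0.1 is false → out
[3] lift (14,13): star map gives 5.965558; window check -0.7 ≤ 5.965558 < -0.1 is false → out
[4] lift (-4,-6): star map gives -0.291796; window check -0.7 ≤ -0.291796 < -0.1 is true → IN Λ
[5] lift (12,18): star map gives 0.875388; window check -0.7 ≤ 0.875388 < -0.1 is false → out
[6] lift (1,3): star map gives -0.854102; window check -0.7 ≤ -0.854102 < -0.1 is false → out
[7] lift (-7,-9): star map gives -1.437694; window check -0.7 ≤ -1.437694 < -0.1 is false → out
[8] lift (5,9): star map gives -0.562306; window check -0.7 ≤ -0.562306 < -0.1 is true → IN Λ
[9] lift (-17,9): star map gives -22.562306; window check -0.7 ≤ -22.562306 < -0.1 is false → out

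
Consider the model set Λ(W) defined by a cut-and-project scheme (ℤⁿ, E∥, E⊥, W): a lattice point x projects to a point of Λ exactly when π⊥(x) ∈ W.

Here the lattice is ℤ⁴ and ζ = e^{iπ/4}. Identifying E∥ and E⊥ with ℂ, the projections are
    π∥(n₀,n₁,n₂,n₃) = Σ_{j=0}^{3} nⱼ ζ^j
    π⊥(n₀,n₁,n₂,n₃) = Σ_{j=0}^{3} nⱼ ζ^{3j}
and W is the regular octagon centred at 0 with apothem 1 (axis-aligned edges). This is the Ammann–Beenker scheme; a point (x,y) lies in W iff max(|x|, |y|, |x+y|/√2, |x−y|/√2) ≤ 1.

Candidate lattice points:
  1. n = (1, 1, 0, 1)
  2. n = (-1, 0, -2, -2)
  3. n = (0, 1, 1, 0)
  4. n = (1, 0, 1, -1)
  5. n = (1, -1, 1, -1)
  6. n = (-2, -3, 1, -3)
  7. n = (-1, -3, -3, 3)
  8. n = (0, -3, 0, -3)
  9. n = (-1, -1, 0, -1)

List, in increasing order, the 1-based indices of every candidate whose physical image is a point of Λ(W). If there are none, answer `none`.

3

With ζ = e^{iπ/4} the internal vectors are ζ^0,ζ^3,ζ^6,ζ^9.
#1 (1, 1, 0, 1): internal (1.00000, 1.41421); octagon support 1.70711 vs apothem 1 → ∉ W
#2 (-1, 0, -2, -2): internal (-2.41421, 0.58579); octagon support 2.41421 vs apothem 1 → ∉ W
#3 (0, 1, 1, 0): internal (-0.70711, -0.29289); octagon support 0.70711 vs apothem 1 → ∈ W
#4 (1, 0, 1, -1): internal (0.29289, -1.70711); octagon support 1.70711 vs apothem 1 → ∉ W
#5 (1, -1, 1, -1): internal (1.00000, -2.41421); octagon support 2.41421 vs apothem 1 → ∉ W
#6 (-2, -3, 1, -3): internal (-2.00000, -5.24264); octagon support 5.24264 vs apothem 1 → ∉ W
#7 (-1, -3, -3, 3): internal (3.24264, 3.00000); octagon support 4.41421 vs apothem 1 → ∉ W
#8 (0, -3, 0, -3): internal (0.00000, -4.24264); octagon support 4.24264 vs apothem 1 → ∉ W
#9 (-1, -1, 0, -1): internal (-1.00000, -1.41421); octagon support 1.70711 vs apothem 1 → ∉ W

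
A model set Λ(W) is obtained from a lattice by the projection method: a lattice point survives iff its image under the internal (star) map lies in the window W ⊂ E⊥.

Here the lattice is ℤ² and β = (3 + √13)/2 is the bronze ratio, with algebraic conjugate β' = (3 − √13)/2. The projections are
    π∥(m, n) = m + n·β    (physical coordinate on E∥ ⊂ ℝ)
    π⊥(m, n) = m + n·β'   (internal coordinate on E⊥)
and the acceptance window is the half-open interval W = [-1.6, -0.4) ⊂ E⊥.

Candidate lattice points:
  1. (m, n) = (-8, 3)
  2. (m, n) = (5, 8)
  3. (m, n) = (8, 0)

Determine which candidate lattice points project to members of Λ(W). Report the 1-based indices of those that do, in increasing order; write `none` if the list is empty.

none

Numerically β ≈ 3.30278 and β' = −1/β ≈ -0.30278.
[1] lift (-8,3): star map gives -8.90833; window check -1.6 ≤ -8.90833 < -0.4 is false → out
[2] lift (5,8): star map gives 2.57779; window check -1.6 ≤ 2.57779 < -0.4 is false → out
[3] lift (8,0): star map gives 8.00000; window check -1.6 ≤ 8.00000 < -0.4 is false → out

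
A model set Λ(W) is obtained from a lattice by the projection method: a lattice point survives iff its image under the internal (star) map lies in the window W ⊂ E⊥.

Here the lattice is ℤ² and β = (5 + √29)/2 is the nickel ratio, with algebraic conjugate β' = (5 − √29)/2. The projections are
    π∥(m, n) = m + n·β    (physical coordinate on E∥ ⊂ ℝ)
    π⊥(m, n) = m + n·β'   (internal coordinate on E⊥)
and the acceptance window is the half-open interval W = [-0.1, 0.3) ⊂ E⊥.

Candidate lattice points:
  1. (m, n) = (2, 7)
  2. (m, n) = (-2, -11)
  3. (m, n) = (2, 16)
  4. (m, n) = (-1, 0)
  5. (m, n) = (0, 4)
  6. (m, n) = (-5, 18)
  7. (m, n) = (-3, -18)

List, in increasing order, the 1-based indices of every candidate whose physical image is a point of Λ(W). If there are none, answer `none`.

β' = (5−√29)/2 ≈ -0.192582.
[1] lift (2,7): star map gives 0.651923; window check -0.1 ≤ 0.651923 < 0.3 is false → out
[2] lift (-2,-11): star map gives 0.118406; window check -0.1 ≤ 0.118406 < 0.3 is true → IN Λ
[3] lift (2,16): star map gives -1.081318; window check -0.1 ≤ -1.081318 < 0.3 is false → out
[4] lift (-1,0): star map gives -1.000000; window check -0.1 ≤ -1.000000 < 0.3 is false → out
[5] lift (0,4): star map gives -0.770330; window check -0.1 ≤ -0.770330 < 0.3 is false → out
[6] lift (-5,18): star map gives -8.466483; window check -0.1 ≤ -8.466483 < 0.3 is false → out
[7] lift (-3,-18): star map gives 0.466483; window check -0.1 ≤ 0.466483 < 0.3 is false → out

2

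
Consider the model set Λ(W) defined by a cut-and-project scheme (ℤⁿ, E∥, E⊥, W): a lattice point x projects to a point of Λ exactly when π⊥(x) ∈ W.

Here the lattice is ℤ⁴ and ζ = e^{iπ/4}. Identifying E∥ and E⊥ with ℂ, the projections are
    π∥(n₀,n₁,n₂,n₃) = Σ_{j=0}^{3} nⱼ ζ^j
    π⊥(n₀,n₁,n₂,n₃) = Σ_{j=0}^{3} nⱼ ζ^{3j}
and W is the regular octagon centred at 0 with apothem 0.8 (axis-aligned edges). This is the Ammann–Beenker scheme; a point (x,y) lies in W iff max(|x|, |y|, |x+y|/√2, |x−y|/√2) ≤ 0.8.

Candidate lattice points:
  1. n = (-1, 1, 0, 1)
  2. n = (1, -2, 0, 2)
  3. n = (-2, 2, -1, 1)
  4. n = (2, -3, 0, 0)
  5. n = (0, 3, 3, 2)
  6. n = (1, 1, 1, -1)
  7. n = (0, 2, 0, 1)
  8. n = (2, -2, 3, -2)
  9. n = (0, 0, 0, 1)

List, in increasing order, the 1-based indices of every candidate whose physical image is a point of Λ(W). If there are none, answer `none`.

Internal map: ζ^{3j} for j=0..3 gives (1,0), (−√2/2,√2/2), (0,−1), (√2/2,√2/2).
candidate 1: n = (-1, 1, 0, 1) → π⊥ ≈ (-1.00000, +1.41421); max(|x|,|y|,|x±y|/√2) = 1.70711 > 0.8 ⇒ ∉ W
candidate 2: n = (1, -2, 0, 2) → π⊥ ≈ (+3.82843, +0.00000); max(|x|,|y|,|x±y|/√2) = 3.82843 > 0.8 ⇒ ∉ W
candidate 3: n = (-2, 2, -1, 1) → π⊥ ≈ (-2.70711, +3.12132); max(|x|,|y|,|x±y|/√2) = 4.12132 > 0.8 ⇒ ∉ W
candidate 4: n = (2, -3, 0, 0) → π⊥ ≈ (+4.12132, -2.12132); max(|x|,|y|,|x±y|/√2) = 4.41421 > 0.8 ⇒ ∉ W
candidate 5: n = (0, 3, 3, 2) → π⊥ ≈ (-0.70711, +0.53553); max(|x|,|y|,|x±y|/√2) = 0.87868 > 0.8 ⇒ ∉ W
candidate 6: n = (1, 1, 1, -1) → π⊥ ≈ (-0.41421, -1.00000); max(|x|,|y|,|x±y|/√2) = 1.00000 > 0.8 ⇒ ∉ W
candidate 7: n = (0, 2, 0, 1) → π⊥ ≈ (-0.70711, +2.12132); max(|x|,|y|,|x±y|/√2) = 2.12132 > 0.8 ⇒ ∉ W
candidate 8: n = (2, -2, 3, -2) → π⊥ ≈ (+2.00000, -5.82843); max(|x|,|y|,|x±y|/√2) = 5.82843 > 0.8 ⇒ ∉ W
candidate 9: n = (0, 0, 0, 1) → π⊥ ≈ (+0.70711, +0.70711); max(|x|,|y|,|x±y|/√2) = 1.00000 > 0.8 ⇒ ∉ W

none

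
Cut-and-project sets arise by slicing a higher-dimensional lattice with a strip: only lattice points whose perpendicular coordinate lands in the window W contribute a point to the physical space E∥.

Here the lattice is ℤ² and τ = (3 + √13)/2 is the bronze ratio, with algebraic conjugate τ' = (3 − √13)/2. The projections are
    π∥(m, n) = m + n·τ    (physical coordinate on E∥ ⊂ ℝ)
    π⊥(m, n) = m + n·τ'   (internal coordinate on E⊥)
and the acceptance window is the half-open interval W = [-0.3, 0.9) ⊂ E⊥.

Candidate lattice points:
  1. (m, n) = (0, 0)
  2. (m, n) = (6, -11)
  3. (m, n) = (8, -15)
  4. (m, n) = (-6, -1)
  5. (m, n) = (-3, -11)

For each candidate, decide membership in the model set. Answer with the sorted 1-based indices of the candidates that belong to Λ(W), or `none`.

Compute τ' = (3−√13)/2 = -0.30278, so π⊥(m,n) = m -0.30278·n.
candidate 1: (m,n)=(0,0) → π∥ = 0+0·τ ≈ 0.00000, π⊥ = 0+0·τ' ≈ 0.00000 ∈ [-0.3, 0.9) ⇒ IN Λ
candidate 2: (m,n)=(6,-11) → π∥ = 6-11·τ ≈ -30.33053, π⊥ = 6-11·τ' ≈ 9.33053 ∉ [-0.3, 0.9) ⇒ out
candidate 3: (m,n)=(8,-15) → π∥ = 8-15·τ ≈ -41.54163, π⊥ = 8-15·τ' ≈ 12.54163 ∉ [-0.3, 0.9) ⇒ out
candidate 4: (m,n)=(-6,-1) → π∥ = -6-1·τ ≈ -9.30278, π⊥ = -6-1·τ' ≈ -5.69722 ∉ [-0.3, 0.9) ⇒ out
candidate 5: (m,n)=(-3,-11) → π∥ = -3-11·τ ≈ -39.33053, π⊥ = -3-11·τ' ≈ 0.33053 ∈ [-0.3, 0.9) ⇒ IN Λ

1, 5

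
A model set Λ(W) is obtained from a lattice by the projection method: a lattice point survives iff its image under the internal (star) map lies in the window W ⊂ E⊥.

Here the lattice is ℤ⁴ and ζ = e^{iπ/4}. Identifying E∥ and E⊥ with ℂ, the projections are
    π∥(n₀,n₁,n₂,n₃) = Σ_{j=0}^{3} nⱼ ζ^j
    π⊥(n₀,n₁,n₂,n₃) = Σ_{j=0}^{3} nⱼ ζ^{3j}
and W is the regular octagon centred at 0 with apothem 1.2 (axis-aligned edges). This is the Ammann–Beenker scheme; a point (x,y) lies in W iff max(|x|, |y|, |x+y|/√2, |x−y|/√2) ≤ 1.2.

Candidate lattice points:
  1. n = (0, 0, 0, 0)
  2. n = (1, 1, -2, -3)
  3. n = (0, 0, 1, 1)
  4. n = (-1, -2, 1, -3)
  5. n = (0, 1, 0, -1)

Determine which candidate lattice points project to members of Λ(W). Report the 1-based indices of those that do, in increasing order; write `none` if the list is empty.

1, 3

Internal map: ζ^{3j} for j=0..3 gives (1,0), (−√2/2,√2/2), (0,−1), (√2/2,√2/2).
#1 (0, 0, 0, 0): internal (0.0000, 0.0000); octagon support 0.0000 vs apothem 1.2 → ∈ W
#2 (1, 1, -2, -3): internal (-1.8284, 0.5858); octagon support 1.8284 vs apothem 1.2 → ∉ W
#3 (0, 0, 1, 1): internal (0.7071, -0.2929); octagon support 0.7071 vs apothem 1.2 → ∈ W
#4 (-1, -2, 1, -3): internal (-1.7071, -4.5355); octagon support 4.5355 vs apothem 1.2 → ∉ W
#5 (0, 1, 0, -1): internal (-1.4142, 0.0000); octagon support 1.4142 vs apothem 1.2 → ∉ W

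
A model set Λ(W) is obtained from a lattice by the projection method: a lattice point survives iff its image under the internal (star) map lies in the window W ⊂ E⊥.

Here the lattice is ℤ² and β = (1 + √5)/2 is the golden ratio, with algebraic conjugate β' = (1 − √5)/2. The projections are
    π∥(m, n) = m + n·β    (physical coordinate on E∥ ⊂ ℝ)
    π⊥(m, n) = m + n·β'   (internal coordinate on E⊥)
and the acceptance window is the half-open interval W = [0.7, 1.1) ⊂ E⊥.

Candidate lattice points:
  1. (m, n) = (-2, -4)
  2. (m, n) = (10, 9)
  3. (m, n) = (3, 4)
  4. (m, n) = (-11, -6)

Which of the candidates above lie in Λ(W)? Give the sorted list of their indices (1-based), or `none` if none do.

none

Numerically β ≈ 1.61803 and β' = −1/β ≈ -0.61803.
#1 (-2,-4): internal coord -2 + (-4)·β' = +0.47214; +0.47214 ∉ [0.7, 1.1) → out
#2 (10,9): internal coord 10 + (9)·β' = +4.43769; +4.43769 ∉ [0.7, 1.1) → out
#3 (3,4): internal coord 3 + (4)·β' = +0.52786; +0.52786 ∉ [0.7, 1.1) → out
#4 (-11,-6): internal coord -11 + (-6)·β' = -7.29180; -7.29180 ∉ [0.7, 1.1) → out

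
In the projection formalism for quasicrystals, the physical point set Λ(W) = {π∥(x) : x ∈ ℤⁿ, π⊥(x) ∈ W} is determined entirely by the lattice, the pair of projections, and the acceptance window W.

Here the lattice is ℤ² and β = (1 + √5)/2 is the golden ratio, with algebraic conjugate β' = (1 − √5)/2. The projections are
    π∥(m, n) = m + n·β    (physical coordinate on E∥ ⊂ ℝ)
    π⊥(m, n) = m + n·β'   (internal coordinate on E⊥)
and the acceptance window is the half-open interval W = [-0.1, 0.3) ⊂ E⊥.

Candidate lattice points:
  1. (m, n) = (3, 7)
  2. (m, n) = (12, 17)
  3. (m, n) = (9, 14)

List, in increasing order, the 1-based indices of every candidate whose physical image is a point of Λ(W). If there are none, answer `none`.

Compute β' = (1−√5)/2 = -0.6180, so π⊥(m,n) = m -0.6180·n.
[1] lift (3,7): star map gives -1.3262; window check -0.1 ≤ -1.3262 < 0.3 is false → out
[2] lift (12,17): star map gives 1.4934; window check -0.1 ≤ 1.4934 < 0.3 is false → out
[3] lift (9,14): star map gives 0.3475; window check -0.1 ≤ 0.3475 < 0.3 is false → out

none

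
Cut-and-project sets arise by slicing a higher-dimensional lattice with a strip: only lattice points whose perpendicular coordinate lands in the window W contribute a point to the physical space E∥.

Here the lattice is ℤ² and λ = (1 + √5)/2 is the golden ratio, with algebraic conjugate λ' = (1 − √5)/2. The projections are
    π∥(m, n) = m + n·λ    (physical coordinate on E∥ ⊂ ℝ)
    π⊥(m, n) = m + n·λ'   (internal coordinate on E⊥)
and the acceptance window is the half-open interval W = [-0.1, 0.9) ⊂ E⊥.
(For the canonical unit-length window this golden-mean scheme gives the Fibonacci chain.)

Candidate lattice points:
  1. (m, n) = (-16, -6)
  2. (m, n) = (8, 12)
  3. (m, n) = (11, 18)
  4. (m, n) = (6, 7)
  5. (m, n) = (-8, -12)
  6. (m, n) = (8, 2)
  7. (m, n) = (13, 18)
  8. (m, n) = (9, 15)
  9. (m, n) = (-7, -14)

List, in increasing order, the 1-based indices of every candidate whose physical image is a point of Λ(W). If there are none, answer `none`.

Compute λ' = (1−√5)/2 = -0.6180, so π⊥(m,n) = m -0.6180·n.
[1] lift (-16,-6): star map gives -12.2918; window check -0.1 ≤ -12.2918 < 0.9 is false → out
[2] lift (8,12): star map gives 0.5836; window check -0.1 ≤ 0.5836 < 0.9 is true → IN Λ
[3] lift (11,18): star map gives -0.1246; window check -0.1 ≤ -0.1246 < 0.9 is false → out
[4] lift (6,7): star map gives 1.6738; window check -0.1 ≤ 1.6738 < 0.9 is false → out
[5] lift (-8,-12): star map gives -0.5836; window check -0.1 ≤ -0.5836 < 0.9 is false → out
[6] lift (8,2): star map gives 6.7639; window check -0.1 ≤ 6.7639 < 0.9 is false → out
[7] lift (13,18): star map gives 1.8754; window check -0.1 ≤ 1.8754 < 0.9 is false → out
[8] lift (9,15): star map gives -0.2705; window check -0.1 ≤ -0.2705 < 0.9 is false → out
[9] lift (-7,-14): star map gives 1.6525; window check -0.1 ≤ 1.6525 < 0.9 is false → out

2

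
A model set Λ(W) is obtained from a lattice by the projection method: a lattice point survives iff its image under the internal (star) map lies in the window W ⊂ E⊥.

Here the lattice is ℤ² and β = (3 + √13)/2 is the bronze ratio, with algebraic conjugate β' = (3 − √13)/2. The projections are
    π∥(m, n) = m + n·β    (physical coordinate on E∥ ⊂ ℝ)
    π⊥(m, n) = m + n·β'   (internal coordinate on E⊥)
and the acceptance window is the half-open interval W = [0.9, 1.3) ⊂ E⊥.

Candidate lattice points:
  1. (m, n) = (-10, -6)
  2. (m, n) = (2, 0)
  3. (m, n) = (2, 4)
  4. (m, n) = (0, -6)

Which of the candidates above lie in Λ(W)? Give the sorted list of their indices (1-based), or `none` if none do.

none

Compute β' = (3−√13)/2 = -0.30278, so π⊥(m,n) = m -0.30278·n.
[1] lift (-10,-6): star map gives -8.18335; window check 0.9 ≤ -8.18335 < 1.3 is false → out
[2] lift (2,0): star map gives 2.00000; window check 0.9 ≤ 2.00000 < 1.3 is false → out
[3] lift (2,4): star map gives 0.78890; window check 0.9 ≤ 0.78890 < 1.3 is false → out
[4] lift (0,-6): star map gives 1.81665; window check 0.9 ≤ 1.81665 < 1.3 is false → out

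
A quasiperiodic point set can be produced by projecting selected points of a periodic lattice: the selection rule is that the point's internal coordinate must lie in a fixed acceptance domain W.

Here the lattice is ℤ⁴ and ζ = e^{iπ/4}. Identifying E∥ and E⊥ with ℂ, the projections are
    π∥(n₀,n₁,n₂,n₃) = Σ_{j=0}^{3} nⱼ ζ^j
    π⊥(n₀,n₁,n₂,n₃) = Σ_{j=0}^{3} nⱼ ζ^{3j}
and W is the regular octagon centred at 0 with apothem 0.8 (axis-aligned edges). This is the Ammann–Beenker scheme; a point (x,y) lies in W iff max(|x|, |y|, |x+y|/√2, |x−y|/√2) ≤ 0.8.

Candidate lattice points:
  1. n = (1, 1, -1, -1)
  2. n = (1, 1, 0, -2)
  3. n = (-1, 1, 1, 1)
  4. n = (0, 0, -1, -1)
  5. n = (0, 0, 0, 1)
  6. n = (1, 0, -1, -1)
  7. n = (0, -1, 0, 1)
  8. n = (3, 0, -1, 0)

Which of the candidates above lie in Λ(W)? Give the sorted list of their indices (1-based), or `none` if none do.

π⊥(n) = n₀ + n₁ζ³ + n₂ζ⁶ + n₃ζ⁹ where ζ = e^{iπ/4}.
#1 (1, 1, -1, -1): internal (-0.4142, 1.0000); octagon support 1.0000 vs apothem 0.8 → ∉ W
#2 (1, 1, 0, -2): internal (-1.1213, -0.7071); octagon support 1.2929 vs apothem 0.8 → ∉ W
#3 (-1, 1, 1, 1): internal (-1.0000, 0.4142); octagon support 1.0000 vs apothem 0.8 → ∉ W
#4 (0, 0, -1, -1): internal (-0.7071, 0.2929); octagon support 0.7071 vs apothem 0.8 → ∈ W
#5 (0, 0, 0, 1): internal (0.7071, 0.7071); octagon support 1.0000 vs apothem 0.8 → ∉ W
#6 (1, 0, -1, -1): internal (0.2929, 0.2929); octagon support 0.4142 vs apothem 0.8 → ∈ W
#7 (0, -1, 0, 1): internal (1.4142, 0.0000); octagon support 1.4142 vs apothem 0.8 → ∉ W
#8 (3, 0, -1, 0): internal (3.0000, 1.0000); octagon support 3.0000 vs apothem 0.8 → ∉ W

4, 6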